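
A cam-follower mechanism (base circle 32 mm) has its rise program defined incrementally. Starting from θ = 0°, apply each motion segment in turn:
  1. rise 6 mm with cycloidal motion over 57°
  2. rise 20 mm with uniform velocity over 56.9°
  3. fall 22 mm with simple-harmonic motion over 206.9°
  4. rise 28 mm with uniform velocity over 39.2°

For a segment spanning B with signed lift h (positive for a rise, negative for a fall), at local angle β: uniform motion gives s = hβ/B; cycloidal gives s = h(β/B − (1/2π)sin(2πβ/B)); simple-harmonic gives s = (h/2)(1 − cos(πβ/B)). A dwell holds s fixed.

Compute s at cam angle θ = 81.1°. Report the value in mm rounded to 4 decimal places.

seg 1 [0°–57°] cycloidal, h=6: full span → s += 6 → s = 6.0000
seg 2 [57°–113.9°] uniform, h=20: θ=81.1° here. β=24.1, B=56.9. 20·24.1/56.9 = 8.4710 → s = 14.4710

14.4710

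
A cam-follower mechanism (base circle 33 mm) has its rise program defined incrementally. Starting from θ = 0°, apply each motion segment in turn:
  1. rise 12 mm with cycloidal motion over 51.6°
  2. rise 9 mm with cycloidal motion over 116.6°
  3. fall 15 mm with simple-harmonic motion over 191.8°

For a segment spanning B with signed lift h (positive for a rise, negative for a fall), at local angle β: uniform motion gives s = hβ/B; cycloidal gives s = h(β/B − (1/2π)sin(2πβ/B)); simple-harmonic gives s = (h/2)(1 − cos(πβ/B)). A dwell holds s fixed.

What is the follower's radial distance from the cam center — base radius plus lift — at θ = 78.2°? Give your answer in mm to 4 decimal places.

seg 1 [0°–51.6°] cycloidal, h=12: full span → s += 12 → s = 12.0000
seg 2 [51.6°–168.2°] cycloidal, h=9: θ=78.2° here. β=26.6, B=116.6. 9·(0.2281 − sin(2π·0.2281)/(2π)) = 0.6343 → s = 12.6343
radial distance = base radius + s = 33 + 12.6343 = 45.6343

45.6343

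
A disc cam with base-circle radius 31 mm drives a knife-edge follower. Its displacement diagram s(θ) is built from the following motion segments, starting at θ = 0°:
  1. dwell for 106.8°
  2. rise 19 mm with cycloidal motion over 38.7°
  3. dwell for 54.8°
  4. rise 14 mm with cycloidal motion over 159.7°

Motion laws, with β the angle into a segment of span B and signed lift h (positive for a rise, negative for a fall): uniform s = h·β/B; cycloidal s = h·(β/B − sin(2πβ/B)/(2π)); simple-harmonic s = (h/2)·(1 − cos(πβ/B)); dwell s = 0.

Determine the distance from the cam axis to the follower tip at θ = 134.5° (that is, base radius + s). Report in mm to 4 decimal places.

seg 1 [0°–106.8°] dwell: s stays 0.0000
seg 2 [106.8°–145.5°] cycloidal, h=19: θ=134.5° here. β=27.7, B=38.7. 19·(0.7158 − sin(2π·0.7158)/(2π)) = 16.5537 → s = 16.5537
radial distance = base radius + s = 31 + 16.5537 = 47.5537

47.5537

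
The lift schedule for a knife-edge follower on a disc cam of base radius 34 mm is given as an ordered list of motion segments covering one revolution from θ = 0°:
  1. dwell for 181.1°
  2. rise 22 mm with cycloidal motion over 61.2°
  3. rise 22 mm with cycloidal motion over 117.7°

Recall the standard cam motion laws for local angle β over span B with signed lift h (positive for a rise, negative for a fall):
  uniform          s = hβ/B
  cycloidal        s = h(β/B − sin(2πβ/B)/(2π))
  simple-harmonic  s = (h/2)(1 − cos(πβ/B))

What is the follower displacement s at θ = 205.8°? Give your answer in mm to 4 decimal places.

seg 1 [0°–181.1°] dwell: s stays 0.0000
seg 2 [181.1°–242.3°] cycloidal, h=22: θ=205.8° here. β=24.7, B=61.2. 22·(0.4036 − sin(2π·0.4036)/(2π)) = 6.8855 → s = 6.8855

6.8855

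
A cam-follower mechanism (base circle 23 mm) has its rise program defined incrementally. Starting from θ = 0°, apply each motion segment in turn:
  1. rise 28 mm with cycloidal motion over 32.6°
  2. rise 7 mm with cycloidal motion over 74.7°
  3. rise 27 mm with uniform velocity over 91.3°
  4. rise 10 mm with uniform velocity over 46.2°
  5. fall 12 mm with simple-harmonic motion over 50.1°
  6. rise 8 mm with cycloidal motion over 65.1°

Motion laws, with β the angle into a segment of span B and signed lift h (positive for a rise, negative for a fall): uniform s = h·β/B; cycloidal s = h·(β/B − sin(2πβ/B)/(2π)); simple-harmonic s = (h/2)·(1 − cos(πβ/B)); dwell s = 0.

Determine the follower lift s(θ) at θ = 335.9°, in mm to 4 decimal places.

seg 1 [0°–32.6°] cycloidal, h=28: full span → s += 28 → s = 28.0000
seg 2 [32.6°–107.3°] cycloidal, h=7: full span → s += 7 → s = 35.0000
seg 3 [107.3°–198.6°] uniform, h=27: full span → s += 27 → s = 62.0000
seg 4 [198.6°–244.8°] uniform, h=10: full span → s += 10 → s = 72.0000
seg 5 [244.8°–294.9°] simple-harmonic, h=-12: full span → s += -12 → s = 60.0000
seg 6 [294.9°–360°] cycloidal, h=8: θ=335.9° here. β=41, B=65.1. 8·(0.6298 − sin(2π·0.6298)/(2π)) = 5.9655 → s = 65.9655

65.9655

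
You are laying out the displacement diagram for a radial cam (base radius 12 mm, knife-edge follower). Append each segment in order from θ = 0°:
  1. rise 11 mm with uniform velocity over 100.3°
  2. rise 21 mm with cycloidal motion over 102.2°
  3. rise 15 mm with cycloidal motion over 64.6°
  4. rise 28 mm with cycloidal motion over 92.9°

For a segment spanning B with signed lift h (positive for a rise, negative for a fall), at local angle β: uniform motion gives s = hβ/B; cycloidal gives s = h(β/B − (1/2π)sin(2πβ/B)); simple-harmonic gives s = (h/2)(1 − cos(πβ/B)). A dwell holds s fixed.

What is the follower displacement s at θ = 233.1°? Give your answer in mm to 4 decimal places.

seg 1 [0°–100.3°] uniform, h=11: full span → s += 11 → s = 11.0000
seg 2 [100.3°–202.5°] cycloidal, h=21: full span → s += 21 → s = 32.0000
seg 3 [202.5°–267.1°] cycloidal, h=15: θ=233.1° here. β=30.6, B=64.6. 15·(0.4737 − sin(2π·0.4737)/(2π)) = 6.7123 → s = 38.7123

38.7123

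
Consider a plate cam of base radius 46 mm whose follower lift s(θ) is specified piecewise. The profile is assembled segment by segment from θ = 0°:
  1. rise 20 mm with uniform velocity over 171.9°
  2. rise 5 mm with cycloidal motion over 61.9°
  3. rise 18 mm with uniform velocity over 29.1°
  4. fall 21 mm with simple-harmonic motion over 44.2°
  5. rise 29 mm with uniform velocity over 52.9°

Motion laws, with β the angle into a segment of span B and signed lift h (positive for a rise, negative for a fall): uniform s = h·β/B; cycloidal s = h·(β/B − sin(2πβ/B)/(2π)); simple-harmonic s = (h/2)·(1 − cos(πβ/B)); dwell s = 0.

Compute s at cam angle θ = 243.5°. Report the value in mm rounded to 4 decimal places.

seg 1 [0°–171.9°] uniform, h=20: full span → s += 20 → s = 20.0000
seg 2 [171.9°–233.8°] cycloidal, h=5: full span → s += 5 → s = 25.0000
seg 3 [233.8°–262.9°] uniform, h=18: θ=243.5° here. β=9.7, B=29.1. 18·9.7/29.1 = 6.0000 → s = 31.0000

31.0000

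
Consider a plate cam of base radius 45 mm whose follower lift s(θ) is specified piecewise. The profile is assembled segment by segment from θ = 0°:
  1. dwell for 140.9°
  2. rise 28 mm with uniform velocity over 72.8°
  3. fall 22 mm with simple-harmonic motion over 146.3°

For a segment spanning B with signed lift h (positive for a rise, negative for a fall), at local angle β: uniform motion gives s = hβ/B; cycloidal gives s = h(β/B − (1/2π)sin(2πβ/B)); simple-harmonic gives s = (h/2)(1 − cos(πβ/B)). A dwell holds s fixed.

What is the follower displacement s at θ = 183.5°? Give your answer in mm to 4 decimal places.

seg 1 [0°–140.9°] dwell: s stays 0.0000
seg 2 [140.9°–213.7°] uniform, h=28: θ=183.5° here. β=42.6, B=72.8. 28·42.6/72.8 = 16.3846 → s = 16.3846

16.3846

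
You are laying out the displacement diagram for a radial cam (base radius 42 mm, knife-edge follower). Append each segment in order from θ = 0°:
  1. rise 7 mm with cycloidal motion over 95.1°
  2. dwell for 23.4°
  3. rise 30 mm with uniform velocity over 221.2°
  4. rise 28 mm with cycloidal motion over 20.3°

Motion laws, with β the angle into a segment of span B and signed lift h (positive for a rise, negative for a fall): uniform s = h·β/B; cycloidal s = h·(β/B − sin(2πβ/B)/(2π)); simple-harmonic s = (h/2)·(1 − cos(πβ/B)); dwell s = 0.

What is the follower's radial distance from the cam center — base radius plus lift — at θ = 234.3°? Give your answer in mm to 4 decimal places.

seg 1 [0°–95.1°] cycloidal, h=7: full span → s += 7 → s = 7.0000
seg 2 [95.1°–118.5°] dwell: s stays 7.0000
seg 3 [118.5°–339.7°] uniform, h=30: θ=234.3° here. β=115.8, B=221.2. 30·115.8/221.2 = 15.7052 → s = 22.7052
radial distance = base radius + s = 42 + 22.7052 = 64.7052

64.7052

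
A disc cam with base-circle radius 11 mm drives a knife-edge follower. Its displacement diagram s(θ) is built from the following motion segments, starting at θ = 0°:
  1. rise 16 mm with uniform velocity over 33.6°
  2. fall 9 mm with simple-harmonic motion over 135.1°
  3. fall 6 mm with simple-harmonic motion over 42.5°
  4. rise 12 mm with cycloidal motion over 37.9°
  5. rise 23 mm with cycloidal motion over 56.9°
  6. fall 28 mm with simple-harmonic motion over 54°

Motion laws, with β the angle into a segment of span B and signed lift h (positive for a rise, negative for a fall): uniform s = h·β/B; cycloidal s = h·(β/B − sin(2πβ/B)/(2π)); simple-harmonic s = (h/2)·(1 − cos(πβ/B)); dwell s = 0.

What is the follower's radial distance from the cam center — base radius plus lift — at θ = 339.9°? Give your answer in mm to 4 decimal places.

seg 1 [0°–33.6°] uniform, h=16: full span → s += 16 → s = 16.0000
seg 2 [33.6°–168.7°] simple-harmonic, h=-9: full span → s += -9 → s = 7.0000
seg 3 [168.7°–211.2°] simple-harmonic, h=-6: full span → s += -6 → s = 1.0000
seg 4 [211.2°–249.1°] cycloidal, h=12: full span → s += 12 → s = 13.0000
seg 5 [249.1°–306°] cycloidal, h=23: full span → s += 23 → s = 36.0000
seg 6 [306°–360°] simple-harmonic, h=-28: θ=339.9° here. β=33.9, B=54. -28/2·(1 − cos(π·0.6278)) = -19.4702 → s = 16.5298
radial distance = base radius + s = 11 + 16.5298 = 27.5298

27.5298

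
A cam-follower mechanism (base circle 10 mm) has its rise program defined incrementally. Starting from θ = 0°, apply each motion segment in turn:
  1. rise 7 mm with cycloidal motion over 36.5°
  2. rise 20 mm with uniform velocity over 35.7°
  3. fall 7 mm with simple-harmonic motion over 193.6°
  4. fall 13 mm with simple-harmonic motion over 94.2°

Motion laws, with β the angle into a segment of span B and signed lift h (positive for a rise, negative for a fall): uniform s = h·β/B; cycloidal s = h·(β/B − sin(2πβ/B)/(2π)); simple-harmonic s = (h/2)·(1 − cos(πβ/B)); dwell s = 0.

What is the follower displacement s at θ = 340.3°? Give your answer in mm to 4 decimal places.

seg 1 [0°–36.5°] cycloidal, h=7: full span → s += 7 → s = 7.0000
seg 2 [36.5°–72.2°] uniform, h=20: full span → s += 20 → s = 27.0000
seg 3 [72.2°–265.8°] simple-harmonic, h=-7: full span → s += -7 → s = 20.0000
seg 4 [265.8°–360°] simple-harmonic, h=-13: θ=340.3° here. β=74.5, B=94.2. -13/2·(1 − cos(π·0.7909)) = -11.6469 → s = 8.3531

8.3531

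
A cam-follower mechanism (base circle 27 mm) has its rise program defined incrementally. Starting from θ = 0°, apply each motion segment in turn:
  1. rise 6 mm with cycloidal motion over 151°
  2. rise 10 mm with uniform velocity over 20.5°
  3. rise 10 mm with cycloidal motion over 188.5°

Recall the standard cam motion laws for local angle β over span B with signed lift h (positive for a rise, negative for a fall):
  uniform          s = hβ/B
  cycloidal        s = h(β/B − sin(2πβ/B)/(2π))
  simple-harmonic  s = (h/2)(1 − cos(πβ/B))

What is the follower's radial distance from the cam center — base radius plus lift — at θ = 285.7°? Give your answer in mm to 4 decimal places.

seg 1 [0°–151°] cycloidal, h=6: full span → s += 6 → s = 6.0000
seg 2 [151°–171.5°] uniform, h=10: full span → s += 10 → s = 16.0000
seg 3 [171.5°–360°] cycloidal, h=10: θ=285.7° here. β=114.2, B=188.5. 10·(0.6058 − sin(2π·0.6058)/(2π)) = 7.0404 → s = 23.0404
radial distance = base radius + s = 27 + 23.0404 = 50.0404

50.0404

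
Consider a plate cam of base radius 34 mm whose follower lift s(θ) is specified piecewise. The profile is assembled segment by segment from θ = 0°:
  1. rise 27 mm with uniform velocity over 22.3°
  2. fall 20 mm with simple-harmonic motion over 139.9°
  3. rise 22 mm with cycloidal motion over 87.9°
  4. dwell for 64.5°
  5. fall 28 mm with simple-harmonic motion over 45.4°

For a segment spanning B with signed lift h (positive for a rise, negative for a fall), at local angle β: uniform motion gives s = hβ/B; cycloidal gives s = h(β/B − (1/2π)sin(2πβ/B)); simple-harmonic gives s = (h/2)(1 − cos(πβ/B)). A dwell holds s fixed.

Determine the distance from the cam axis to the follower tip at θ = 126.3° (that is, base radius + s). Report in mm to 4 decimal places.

seg 1 [0°–22.3°] uniform, h=27: full span → s += 27 → s = 27.0000
seg 2 [22.3°–162.2°] simple-harmonic, h=-20: θ=126.3° here. β=104, B=139.9. -20/2·(1 − cos(π·0.7434)) = -16.9227 → s = 10.0773
radial distance = base radius + s = 34 + 10.0773 = 44.0773

44.0773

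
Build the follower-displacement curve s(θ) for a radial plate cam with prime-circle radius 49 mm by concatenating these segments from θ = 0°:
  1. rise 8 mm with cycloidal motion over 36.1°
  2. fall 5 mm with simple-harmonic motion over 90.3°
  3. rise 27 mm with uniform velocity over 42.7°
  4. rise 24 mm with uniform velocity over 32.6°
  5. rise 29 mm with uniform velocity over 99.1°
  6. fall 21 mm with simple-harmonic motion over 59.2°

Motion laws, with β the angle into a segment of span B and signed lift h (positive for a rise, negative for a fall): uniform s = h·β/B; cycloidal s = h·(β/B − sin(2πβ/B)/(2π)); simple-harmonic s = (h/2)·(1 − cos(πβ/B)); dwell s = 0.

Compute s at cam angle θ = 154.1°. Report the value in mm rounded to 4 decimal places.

seg 1 [0°–36.1°] cycloidal, h=8: full span → s += 8 → s = 8.0000
seg 2 [36.1°–126.4°] simple-harmonic, h=-5: full span → s += -5 → s = 3.0000
seg 3 [126.4°–169.1°] uniform, h=27: θ=154.1° here. β=27.7, B=42.7. 27·27.7/42.7 = 17.5152 → s = 20.5152

20.5152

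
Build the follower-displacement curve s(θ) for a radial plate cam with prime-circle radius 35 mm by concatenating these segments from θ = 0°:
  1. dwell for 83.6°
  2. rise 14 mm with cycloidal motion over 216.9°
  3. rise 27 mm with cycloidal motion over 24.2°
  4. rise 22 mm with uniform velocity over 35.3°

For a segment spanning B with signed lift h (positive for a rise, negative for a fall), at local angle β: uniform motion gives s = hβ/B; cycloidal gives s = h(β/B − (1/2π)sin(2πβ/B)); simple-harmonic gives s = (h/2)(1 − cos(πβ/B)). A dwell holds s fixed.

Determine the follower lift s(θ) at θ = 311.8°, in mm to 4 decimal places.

seg 1 [0°–83.6°] dwell: s stays 0.0000
seg 2 [83.6°–300.5°] cycloidal, h=14: full span → s += 14 → s = 14.0000
seg 3 [300.5°–324.7°] cycloidal, h=27: θ=311.8° here. β=11.3, B=24.2. 27·(0.4669 − sin(2π·0.4669)/(2π)) = 11.7213 → s = 25.7213

25.7213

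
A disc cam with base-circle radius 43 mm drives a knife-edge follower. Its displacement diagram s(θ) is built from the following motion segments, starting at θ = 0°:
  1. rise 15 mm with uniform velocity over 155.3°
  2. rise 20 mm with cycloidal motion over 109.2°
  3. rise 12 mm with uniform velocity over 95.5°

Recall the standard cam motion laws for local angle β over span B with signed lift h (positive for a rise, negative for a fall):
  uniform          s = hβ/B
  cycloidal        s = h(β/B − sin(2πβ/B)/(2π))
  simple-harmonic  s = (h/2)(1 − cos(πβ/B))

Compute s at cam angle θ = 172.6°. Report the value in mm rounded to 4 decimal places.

seg 1 [0°–155.3°] uniform, h=15: full span → s += 15 → s = 15.0000
seg 2 [155.3°–264.5°] cycloidal, h=20: θ=172.6° here. β=17.3, B=109.2. 20·(0.1584 − sin(2π·0.1584)/(2π)) = 0.4979 → s = 15.4979

15.4979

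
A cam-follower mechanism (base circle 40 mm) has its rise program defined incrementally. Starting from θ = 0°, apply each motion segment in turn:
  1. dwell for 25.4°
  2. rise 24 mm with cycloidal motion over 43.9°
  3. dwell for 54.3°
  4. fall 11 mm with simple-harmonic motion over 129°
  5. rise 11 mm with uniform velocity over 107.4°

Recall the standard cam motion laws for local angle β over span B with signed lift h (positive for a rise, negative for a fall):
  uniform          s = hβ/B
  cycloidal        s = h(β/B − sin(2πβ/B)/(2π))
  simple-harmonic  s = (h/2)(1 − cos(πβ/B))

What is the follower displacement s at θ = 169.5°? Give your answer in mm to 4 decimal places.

seg 1 [0°–25.4°] dwell: s stays 0.0000
seg 2 [25.4°–69.3°] cycloidal, h=24: full span → s += 24 → s = 24.0000
seg 3 [69.3°–123.6°] dwell: s stays 24.0000
seg 4 [123.6°–252.6°] simple-harmonic, h=-11: θ=169.5° here. β=45.9, B=129. -11/2·(1 − cos(π·0.3558)) = -3.0930 → s = 20.9070

20.9070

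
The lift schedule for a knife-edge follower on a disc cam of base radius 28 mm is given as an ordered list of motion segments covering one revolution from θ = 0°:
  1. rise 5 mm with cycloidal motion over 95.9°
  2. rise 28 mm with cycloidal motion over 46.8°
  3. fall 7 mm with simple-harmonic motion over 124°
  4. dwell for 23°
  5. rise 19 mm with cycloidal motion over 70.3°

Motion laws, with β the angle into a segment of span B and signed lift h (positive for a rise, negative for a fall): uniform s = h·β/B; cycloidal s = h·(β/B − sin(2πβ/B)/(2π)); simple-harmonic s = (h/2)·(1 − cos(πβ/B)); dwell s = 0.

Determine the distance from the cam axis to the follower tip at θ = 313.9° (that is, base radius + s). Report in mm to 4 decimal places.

seg 1 [0°–95.9°] cycloidal, h=5: full span → s += 5 → s = 5.0000
seg 2 [95.9°–142.7°] cycloidal, h=28: full span → s += 28 → s = 33.0000
seg 3 [142.7°–266.7°] simple-harmonic, h=-7: full span → s += -7 → s = 26.0000
seg 4 [266.7°–289.7°] dwell: s stays 26.0000
seg 5 [289.7°–360°] cycloidal, h=19: θ=313.9° here. β=24.2, B=70.3. 19·(0.3442 − sin(2π·0.3442)/(2π)) = 4.0314 → s = 30.0314
radial distance = base radius + s = 28 + 30.0314 = 58.0314

58.0314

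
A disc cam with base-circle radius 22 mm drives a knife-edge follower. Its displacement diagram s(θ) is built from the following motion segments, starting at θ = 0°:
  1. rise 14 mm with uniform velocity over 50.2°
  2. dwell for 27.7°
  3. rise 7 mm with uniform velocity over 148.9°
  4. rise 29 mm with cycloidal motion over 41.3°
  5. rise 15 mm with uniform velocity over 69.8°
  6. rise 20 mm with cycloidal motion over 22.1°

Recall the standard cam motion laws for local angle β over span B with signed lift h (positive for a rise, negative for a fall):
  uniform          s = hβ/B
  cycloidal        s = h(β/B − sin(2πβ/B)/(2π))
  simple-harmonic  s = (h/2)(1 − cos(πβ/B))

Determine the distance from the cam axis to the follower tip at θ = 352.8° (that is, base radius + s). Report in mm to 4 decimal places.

seg 1 [0°–50.2°] uniform, h=14: full span → s += 14 → s = 14.0000
seg 2 [50.2°–77.9°] dwell: s stays 14.0000
seg 3 [77.9°–226.8°] uniform, h=7: full span → s += 7 → s = 21.0000
seg 4 [226.8°–268.1°] cycloidal, h=29: full span → s += 29 → s = 50.0000
seg 5 [268.1°–337.9°] uniform, h=15: full span → s += 15 → s = 65.0000
seg 6 [337.9°–360°] cycloidal, h=20: θ=352.8° here. β=14.9, B=22.1. 20·(0.6742 − sin(2π·0.6742)/(2π)) = 16.3131 → s = 81.3131
radial distance = base radius + s = 22 + 81.3131 = 103.3131

103.3131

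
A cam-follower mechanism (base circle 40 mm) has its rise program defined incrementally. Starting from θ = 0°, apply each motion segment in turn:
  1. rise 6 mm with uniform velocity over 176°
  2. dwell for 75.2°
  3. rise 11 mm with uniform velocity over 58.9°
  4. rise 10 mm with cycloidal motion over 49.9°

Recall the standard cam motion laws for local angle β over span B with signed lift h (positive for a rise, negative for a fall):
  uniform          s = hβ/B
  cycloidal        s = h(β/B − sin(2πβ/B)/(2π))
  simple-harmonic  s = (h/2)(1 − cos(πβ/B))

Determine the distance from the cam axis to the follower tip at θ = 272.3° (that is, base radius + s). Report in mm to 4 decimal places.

seg 1 [0°–176°] uniform, h=6: full span → s += 6 → s = 6.0000
seg 2 [176°–251.2°] dwell: s stays 6.0000
seg 3 [251.2°–310.1°] uniform, h=11: θ=272.3° here. β=21.1, B=58.9. 11·21.1/58.9 = 3.9406 → s = 9.9406
radial distance = base radius + s = 40 + 9.9406 = 49.9406

49.9406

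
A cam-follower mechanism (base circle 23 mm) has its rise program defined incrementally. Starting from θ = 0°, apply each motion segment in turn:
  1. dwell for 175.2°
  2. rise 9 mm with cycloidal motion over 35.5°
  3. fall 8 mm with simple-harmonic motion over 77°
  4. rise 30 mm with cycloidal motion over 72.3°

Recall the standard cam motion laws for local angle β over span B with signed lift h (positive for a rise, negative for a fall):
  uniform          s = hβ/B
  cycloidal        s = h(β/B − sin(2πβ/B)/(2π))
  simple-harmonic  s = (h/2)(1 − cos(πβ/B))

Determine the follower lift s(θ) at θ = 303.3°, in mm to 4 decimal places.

seg 1 [0°–175.2°] dwell: s stays 0.0000
seg 2 [175.2°–210.7°] cycloidal, h=9: full span → s += 9 → s = 9.0000
seg 3 [210.7°–287.7°] simple-harmonic, h=-8: full span → s += -8 → s = 1.0000
seg 4 [287.7°–360°] cycloidal, h=30: θ=303.3° here. β=15.6, B=72.3. 30·(0.2158 − sin(2π·0.2158)/(2π)) = 1.8084 → s = 2.8084

2.8084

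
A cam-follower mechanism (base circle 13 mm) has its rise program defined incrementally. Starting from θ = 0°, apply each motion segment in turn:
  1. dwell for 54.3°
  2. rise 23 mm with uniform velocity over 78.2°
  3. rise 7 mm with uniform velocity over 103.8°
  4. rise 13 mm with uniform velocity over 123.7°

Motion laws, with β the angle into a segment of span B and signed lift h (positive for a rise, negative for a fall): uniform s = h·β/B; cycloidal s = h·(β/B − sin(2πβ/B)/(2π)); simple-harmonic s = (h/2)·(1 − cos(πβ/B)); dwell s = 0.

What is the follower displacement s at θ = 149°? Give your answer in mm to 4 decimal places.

seg 1 [0°–54.3°] dwell: s stays 0.0000
seg 2 [54.3°–132.5°] uniform, h=23: full span → s += 23 → s = 23.0000
seg 3 [132.5°–236.3°] uniform, h=7: θ=149° here. β=16.5, B=103.8. 7·16.5/103.8 = 1.1127 → s = 24.1127

24.1127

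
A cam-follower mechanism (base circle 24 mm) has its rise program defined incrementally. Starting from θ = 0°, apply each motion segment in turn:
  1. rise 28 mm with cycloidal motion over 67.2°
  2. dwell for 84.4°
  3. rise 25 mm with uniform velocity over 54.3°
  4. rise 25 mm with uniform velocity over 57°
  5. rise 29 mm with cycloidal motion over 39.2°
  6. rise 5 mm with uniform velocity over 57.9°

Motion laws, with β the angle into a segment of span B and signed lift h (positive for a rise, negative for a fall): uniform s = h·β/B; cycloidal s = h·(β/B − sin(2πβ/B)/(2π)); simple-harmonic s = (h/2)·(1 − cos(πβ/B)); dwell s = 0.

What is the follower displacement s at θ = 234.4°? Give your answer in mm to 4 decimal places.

seg 1 [0°–67.2°] cycloidal, h=28: full span → s += 28 → s = 28.0000
seg 2 [67.2°–151.6°] dwell: s stays 28.0000
seg 3 [151.6°–205.9°] uniform, h=25: full span → s += 25 → s = 53.0000
seg 4 [205.9°–262.9°] uniform, h=25: θ=234.4° here. β=28.5, B=57. 25·28.5/57 = 12.5000 → s = 65.5000

65.5000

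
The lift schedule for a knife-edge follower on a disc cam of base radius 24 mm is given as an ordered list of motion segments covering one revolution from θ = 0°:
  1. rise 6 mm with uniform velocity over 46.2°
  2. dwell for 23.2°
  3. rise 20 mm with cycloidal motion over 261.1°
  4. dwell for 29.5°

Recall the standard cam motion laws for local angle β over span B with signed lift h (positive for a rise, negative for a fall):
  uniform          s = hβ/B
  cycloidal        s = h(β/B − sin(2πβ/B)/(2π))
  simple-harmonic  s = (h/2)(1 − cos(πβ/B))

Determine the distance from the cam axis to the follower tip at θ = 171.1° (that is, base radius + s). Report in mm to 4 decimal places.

seg 1 [0°–46.2°] uniform, h=6: full span → s += 6 → s = 6.0000
seg 2 [46.2°–69.4°] dwell: s stays 6.0000
seg 3 [69.4°–330.5°] cycloidal, h=20: θ=171.1° here. β=101.7, B=261.1. 20·(0.3895 − sin(2π·0.3895)/(2π)) = 5.7535 → s = 11.7535
radial distance = base radius + s = 24 + 11.7535 = 35.7535

35.7535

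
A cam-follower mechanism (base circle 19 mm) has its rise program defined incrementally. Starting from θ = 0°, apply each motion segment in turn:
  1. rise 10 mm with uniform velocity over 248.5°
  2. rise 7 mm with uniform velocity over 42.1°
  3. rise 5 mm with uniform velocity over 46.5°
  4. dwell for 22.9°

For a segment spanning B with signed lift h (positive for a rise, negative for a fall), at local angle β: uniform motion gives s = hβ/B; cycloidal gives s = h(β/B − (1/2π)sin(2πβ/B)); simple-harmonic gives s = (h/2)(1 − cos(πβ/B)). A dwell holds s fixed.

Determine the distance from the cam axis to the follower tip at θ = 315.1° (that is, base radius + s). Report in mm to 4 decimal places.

seg 1 [0°–248.5°] uniform, h=10: full span → s += 10 → s = 10.0000
seg 2 [248.5°–290.6°] uniform, h=7: full span → s += 7 → s = 17.0000
seg 3 [290.6°–337.1°] uniform, h=5: θ=315.1° here. β=24.5, B=46.5. 5·24.5/46.5 = 2.6344 → s = 19.6344
radial distance = base radius + s = 19 + 19.6344 = 38.6344

38.6344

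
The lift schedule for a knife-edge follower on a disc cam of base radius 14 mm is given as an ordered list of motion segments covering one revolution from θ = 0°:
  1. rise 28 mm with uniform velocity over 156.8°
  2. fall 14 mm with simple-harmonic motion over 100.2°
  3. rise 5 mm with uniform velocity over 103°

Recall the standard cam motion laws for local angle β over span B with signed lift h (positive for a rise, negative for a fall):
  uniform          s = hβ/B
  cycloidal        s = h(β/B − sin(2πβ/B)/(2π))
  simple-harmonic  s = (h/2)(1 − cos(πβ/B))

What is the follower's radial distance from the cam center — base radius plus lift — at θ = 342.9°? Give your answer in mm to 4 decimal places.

seg 1 [0°–156.8°] uniform, h=28: full span → s += 28 → s = 28.0000
seg 2 [156.8°–257°] simple-harmonic, h=-14: full span → s += -14 → s = 14.0000
seg 3 [257°–360°] uniform, h=5: θ=342.9° here. β=85.9, B=103. 5·85.9/103 = 4.1699 → s = 18.1699
radial distance = base radius + s = 14 + 18.1699 = 32.1699

32.1699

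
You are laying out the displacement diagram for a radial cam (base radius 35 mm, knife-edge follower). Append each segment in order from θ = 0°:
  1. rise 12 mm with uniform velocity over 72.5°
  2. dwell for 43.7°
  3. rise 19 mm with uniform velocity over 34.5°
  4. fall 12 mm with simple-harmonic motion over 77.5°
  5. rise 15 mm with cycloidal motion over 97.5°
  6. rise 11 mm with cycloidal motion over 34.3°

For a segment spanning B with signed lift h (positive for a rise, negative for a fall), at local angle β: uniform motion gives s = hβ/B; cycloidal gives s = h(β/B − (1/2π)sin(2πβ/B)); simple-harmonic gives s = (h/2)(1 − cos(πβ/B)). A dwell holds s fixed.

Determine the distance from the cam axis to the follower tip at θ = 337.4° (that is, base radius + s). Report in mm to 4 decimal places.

seg 1 [0°–72.5°] uniform, h=12: full span → s += 12 → s = 12.0000
seg 2 [72.5°–116.2°] dwell: s stays 12.0000
seg 3 [116.2°–150.7°] uniform, h=19: full span → s += 19 → s = 31.0000
seg 4 [150.7°–228.2°] simple-harmonic, h=-12: full span → s += -12 → s = 19.0000
seg 5 [228.2°–325.7°] cycloidal, h=15: full span → s += 15 → s = 34.0000
seg 6 [325.7°–360°] cycloidal, h=11: θ=337.4° here. β=11.7, B=34.3. 11·(0.3411 − sin(2π·0.3411)/(2π)) = 2.2806 → s = 36.2806
radial distance = base radius + s = 35 + 36.2806 = 71.2806

71.2806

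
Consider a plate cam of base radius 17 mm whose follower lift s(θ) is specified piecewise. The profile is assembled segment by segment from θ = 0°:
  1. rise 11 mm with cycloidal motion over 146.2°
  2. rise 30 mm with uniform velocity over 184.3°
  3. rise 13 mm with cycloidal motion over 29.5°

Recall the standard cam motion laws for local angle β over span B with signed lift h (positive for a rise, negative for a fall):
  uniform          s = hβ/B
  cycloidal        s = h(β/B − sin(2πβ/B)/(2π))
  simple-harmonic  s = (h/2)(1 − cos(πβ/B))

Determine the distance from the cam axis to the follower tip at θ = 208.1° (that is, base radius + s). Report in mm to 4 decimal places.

seg 1 [0°–146.2°] cycloidal, h=11: full span → s += 11 → s = 11.0000
seg 2 [146.2°–330.5°] uniform, h=30: θ=208.1° here. β=61.9, B=184.3. 30·61.9/184.3 = 10.0760 → s = 21.0760
radial distance = base radius + s = 17 + 21.0760 = 38.0760

38.0760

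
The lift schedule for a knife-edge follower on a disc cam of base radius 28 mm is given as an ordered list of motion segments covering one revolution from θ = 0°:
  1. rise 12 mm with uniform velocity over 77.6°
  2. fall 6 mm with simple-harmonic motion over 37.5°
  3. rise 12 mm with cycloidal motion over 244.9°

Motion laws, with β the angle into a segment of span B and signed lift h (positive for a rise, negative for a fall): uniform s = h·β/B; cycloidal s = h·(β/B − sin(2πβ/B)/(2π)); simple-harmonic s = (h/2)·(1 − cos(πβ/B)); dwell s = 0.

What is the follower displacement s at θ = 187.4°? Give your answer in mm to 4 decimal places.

seg 1 [0°–77.6°] uniform, h=12: full span → s += 12 → s = 12.0000
seg 2 [77.6°–115.1°] simple-harmonic, h=-6: full span → s += -6 → s = 6.0000
seg 3 [115.1°–360°] cycloidal, h=12: θ=187.4° here. β=72.3, B=244.9. 12·(0.2952 − sin(2π·0.2952)/(2π)) = 1.7094 → s = 7.7094

7.7094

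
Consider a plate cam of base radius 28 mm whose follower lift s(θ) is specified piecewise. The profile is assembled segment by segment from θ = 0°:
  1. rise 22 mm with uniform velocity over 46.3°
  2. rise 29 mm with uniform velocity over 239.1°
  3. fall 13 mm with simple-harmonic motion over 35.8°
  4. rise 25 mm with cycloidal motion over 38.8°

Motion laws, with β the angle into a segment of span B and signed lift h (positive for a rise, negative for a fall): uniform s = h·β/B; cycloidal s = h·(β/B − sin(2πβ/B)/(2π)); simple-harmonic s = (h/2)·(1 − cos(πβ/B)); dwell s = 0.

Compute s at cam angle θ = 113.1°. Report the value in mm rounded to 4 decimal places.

seg 1 [0°–46.3°] uniform, h=22: full span → s += 22 → s = 22.0000
seg 2 [46.3°–285.4°] uniform, h=29: θ=113.1° here. β=66.8, B=239.1. 29·66.8/239.1 = 8.1020 → s = 30.1020

30.1020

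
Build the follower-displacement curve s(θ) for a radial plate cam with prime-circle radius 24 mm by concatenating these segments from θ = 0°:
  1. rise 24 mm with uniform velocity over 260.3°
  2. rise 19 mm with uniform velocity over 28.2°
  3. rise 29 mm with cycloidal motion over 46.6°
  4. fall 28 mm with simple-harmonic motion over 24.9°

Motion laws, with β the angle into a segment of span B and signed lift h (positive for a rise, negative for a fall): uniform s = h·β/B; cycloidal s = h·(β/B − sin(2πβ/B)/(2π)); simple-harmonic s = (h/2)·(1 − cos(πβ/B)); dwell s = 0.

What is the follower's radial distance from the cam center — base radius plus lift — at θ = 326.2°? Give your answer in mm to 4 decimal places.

seg 1 [0°–260.3°] uniform, h=24: full span → s += 24 → s = 24.0000
seg 2 [260.3°–288.5°] uniform, h=19: full span → s += 19 → s = 43.0000
seg 3 [288.5°–335.1°] cycloidal, h=29: θ=326.2° here. β=37.7, B=46.6. 29·(0.8090 − sin(2π·0.8090)/(2π)) = 27.7632 → s = 70.7632
radial distance = base radius + s = 24 + 70.7632 = 94.7632

94.7632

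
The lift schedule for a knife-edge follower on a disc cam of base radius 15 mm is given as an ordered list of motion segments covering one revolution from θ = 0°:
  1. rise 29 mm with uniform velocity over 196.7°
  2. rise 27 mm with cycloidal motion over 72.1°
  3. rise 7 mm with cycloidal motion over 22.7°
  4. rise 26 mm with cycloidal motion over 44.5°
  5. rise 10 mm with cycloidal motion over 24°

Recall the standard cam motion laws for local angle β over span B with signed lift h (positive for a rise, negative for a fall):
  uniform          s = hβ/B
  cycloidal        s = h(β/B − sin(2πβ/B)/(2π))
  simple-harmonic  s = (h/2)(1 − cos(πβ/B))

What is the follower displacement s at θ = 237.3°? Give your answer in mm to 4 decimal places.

seg 1 [0°–196.7°] uniform, h=29: full span → s += 29 → s = 29.0000
seg 2 [196.7°–268.8°] cycloidal, h=27: θ=237.3° here. β=40.6, B=72.1. 27·(0.5631 − sin(2π·0.5631)/(2π)) = 16.8635 → s = 45.8635

45.8635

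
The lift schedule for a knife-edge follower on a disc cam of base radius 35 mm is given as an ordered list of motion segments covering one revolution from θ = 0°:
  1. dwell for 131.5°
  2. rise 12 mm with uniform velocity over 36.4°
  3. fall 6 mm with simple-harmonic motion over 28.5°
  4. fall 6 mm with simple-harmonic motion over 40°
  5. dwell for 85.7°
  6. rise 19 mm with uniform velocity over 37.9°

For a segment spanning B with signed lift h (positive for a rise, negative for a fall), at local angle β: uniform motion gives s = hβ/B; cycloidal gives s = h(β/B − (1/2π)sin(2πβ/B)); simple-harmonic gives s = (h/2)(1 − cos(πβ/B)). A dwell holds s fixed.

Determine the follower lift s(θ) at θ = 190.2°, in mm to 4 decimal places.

seg 1 [0°–131.5°] dwell: s stays 0.0000
seg 2 [131.5°–167.9°] uniform, h=12: full span → s += 12 → s = 12.0000
seg 3 [167.9°–196.4°] simple-harmonic, h=-6: θ=190.2° here. β=22.3, B=28.5. -6/2·(1 − cos(π·0.7825)) = -5.3262 → s = 6.6738

6.6738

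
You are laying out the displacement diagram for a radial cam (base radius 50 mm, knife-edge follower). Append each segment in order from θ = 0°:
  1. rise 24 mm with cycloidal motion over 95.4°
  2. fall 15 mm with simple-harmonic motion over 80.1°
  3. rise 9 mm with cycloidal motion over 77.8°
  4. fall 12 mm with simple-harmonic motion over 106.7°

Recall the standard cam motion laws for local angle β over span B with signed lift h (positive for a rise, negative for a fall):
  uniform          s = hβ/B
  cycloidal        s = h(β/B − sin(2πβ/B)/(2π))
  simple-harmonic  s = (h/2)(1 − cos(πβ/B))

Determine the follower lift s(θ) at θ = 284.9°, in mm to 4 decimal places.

seg 1 [0°–95.4°] cycloidal, h=24: full span → s += 24 → s = 24.0000
seg 2 [95.4°–175.5°] simple-harmonic, h=-15: full span → s += -15 → s = 9.0000
seg 3 [175.5°–253.3°] cycloidal, h=9: full span → s += 9 → s = 18.0000
seg 4 [253.3°–360°] simple-harmonic, h=-12: θ=284.9° here. β=31.6, B=106.7. -12/2·(1 − cos(π·0.2962)) = -2.4149 → s = 15.5851

15.5851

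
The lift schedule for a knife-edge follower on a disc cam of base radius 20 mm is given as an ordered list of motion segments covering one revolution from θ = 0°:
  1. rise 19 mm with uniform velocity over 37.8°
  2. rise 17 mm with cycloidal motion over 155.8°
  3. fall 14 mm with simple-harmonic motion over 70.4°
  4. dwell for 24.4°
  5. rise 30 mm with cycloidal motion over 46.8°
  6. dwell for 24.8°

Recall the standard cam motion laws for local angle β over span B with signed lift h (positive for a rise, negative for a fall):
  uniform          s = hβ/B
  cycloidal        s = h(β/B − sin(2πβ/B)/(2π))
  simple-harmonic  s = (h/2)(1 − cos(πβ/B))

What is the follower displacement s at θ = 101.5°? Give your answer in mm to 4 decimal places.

seg 1 [0°–37.8°] uniform, h=19: full span → s += 19 → s = 19.0000
seg 2 [37.8°–193.6°] cycloidal, h=17: θ=101.5° here. β=63.7, B=155.8. 17·(0.4089 − sin(2π·0.4089)/(2π)) = 5.4845 → s = 24.4845

24.4845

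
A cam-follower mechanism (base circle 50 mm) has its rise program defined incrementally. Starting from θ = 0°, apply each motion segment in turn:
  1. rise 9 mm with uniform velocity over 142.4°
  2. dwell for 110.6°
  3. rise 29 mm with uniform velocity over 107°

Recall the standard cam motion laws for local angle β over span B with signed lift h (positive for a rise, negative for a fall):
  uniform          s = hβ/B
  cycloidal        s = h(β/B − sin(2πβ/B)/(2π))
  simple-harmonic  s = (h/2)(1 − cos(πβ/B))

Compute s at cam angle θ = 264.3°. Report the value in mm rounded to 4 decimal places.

seg 1 [0°–142.4°] uniform, h=9: full span → s += 9 → s = 9.0000
seg 2 [142.4°–253°] dwell: s stays 9.0000
seg 3 [253°–360°] uniform, h=29: θ=264.3° here. β=11.3, B=107. 29·11.3/107 = 3.0626 → s = 12.0626

12.0626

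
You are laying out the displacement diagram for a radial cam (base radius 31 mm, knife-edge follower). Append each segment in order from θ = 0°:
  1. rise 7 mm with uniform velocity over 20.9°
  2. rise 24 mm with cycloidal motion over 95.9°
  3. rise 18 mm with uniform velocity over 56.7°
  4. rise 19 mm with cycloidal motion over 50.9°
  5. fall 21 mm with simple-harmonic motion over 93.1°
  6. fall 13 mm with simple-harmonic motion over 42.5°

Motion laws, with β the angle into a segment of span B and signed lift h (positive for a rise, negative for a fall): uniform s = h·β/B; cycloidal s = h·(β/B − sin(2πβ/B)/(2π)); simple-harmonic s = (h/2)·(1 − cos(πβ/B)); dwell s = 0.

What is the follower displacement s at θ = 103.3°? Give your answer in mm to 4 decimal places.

seg 1 [0°–20.9°] uniform, h=7: full span → s += 7 → s = 7.0000
seg 2 [20.9°–116.8°] cycloidal, h=24: θ=103.3° here. β=82.4, B=95.9. 24·(0.8592 − sin(2π·0.8592)/(2π)) = 23.5764 → s = 30.5764

30.5764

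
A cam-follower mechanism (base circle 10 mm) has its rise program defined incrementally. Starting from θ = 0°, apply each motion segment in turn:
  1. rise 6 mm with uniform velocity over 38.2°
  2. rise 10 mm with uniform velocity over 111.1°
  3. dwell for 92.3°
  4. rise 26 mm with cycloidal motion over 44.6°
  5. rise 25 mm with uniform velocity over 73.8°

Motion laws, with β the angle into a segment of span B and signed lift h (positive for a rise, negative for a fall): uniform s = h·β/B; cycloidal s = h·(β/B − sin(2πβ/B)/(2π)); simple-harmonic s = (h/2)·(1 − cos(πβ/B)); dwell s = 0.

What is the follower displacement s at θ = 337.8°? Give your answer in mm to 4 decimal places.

seg 1 [0°–38.2°] uniform, h=6: full span → s += 6 → s = 6.0000
seg 2 [38.2°–149.3°] uniform, h=10: full span → s += 10 → s = 16.0000
seg 3 [149.3°–241.6°] dwell: s stays 16.0000
seg 4 [241.6°–286.2°] cycloidal, h=26: full span → s += 26 → s = 42.0000
seg 5 [286.2°–360°] uniform, h=25: θ=337.8° here. β=51.6, B=73.8. 25·51.6/73.8 = 17.4797 → s = 59.4797

59.4797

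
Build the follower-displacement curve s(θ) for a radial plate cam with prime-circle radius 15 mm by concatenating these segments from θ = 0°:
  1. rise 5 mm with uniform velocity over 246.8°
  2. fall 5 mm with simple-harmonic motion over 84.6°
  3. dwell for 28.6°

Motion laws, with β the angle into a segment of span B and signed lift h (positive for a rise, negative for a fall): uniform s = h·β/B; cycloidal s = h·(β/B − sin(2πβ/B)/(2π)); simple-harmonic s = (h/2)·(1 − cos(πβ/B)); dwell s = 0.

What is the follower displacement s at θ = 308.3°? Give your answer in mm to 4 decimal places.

seg 1 [0°–246.8°] uniform, h=5: full span → s += 5 → s = 5.0000
seg 2 [246.8°–331.4°] simple-harmonic, h=-5: θ=308.3° here. β=61.5, B=84.6. -5/2·(1 − cos(π·0.7270)) = -4.1352 → s = 0.8648

0.8648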